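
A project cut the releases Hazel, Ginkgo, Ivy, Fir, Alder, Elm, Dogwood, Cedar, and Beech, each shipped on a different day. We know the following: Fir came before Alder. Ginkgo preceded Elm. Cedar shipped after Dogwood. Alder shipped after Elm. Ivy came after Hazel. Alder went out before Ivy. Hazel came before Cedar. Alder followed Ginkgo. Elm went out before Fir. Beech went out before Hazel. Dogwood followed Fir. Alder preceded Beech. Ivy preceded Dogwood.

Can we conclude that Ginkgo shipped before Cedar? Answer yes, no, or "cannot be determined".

yes

Chain the constraints: Ginkgo → Alder → Beech → Hazel → Cedar. Each link is directly stated, so Ginkgo comes before Cedar.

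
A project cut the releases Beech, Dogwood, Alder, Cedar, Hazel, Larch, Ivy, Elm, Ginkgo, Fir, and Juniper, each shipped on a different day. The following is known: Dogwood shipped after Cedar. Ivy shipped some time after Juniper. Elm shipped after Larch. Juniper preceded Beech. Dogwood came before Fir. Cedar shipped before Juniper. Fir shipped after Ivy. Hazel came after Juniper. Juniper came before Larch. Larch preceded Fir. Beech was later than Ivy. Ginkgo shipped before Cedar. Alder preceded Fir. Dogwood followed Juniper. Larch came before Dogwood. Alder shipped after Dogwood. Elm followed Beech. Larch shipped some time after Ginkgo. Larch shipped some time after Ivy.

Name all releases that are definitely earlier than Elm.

Directly stated before Elm: Beech and Larch.
Cedar reaches Elm via Cedar → Juniper → Larch → Elm.
Ginkgo reaches Elm via Ginkgo → Larch → Elm.
Ivy reaches Elm via Ivy → Beech → Elm.
Likewise Juniper reaches Elm by chaining the stated constraints.

Beech, Cedar, Ginkgo, Ivy, Juniper, Larch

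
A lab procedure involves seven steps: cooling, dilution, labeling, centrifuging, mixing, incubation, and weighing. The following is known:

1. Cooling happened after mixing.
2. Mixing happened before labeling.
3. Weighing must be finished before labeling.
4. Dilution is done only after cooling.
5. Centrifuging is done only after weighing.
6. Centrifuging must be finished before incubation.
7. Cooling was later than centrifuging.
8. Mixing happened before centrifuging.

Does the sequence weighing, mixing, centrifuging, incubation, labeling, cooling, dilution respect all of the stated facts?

Check each stated constraint against the proposed order — e.g. weighing is ahead of labeling; mixing is ahead of cooling. Every pair is in the required order; nothing is violated.

yes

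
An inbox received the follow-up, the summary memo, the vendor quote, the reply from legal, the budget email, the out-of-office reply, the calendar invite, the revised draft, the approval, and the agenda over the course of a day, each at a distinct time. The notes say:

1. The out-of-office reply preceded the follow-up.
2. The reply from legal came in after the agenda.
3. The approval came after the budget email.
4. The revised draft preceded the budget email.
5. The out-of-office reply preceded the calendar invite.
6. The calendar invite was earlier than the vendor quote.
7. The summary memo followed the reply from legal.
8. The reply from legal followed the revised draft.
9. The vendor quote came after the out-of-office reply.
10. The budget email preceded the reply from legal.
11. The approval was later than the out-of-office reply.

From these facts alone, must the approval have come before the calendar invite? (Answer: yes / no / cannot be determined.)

No chain of stated constraints runs from the approval to the calendar invite, and none runs from the calendar invite to the approval either.
So the relative order of the approval and the calendar invite is not fixed by the given facts.

cannot be determined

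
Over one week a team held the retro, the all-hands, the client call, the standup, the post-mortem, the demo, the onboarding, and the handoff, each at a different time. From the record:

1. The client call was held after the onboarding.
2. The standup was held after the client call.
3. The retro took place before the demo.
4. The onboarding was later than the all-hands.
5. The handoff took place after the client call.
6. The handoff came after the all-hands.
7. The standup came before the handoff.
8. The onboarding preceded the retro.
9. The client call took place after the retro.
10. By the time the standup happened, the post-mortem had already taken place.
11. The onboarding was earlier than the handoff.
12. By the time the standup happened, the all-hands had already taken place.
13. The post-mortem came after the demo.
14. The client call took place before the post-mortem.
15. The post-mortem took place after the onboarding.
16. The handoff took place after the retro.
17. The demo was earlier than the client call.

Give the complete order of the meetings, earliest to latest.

The constraints fix every adjacent pair, so only one ordering works:
the all-hands → the onboarding → the retro → the demo → the client call → the post-mortem → the standup → the handoff.

the all-hands, the onboarding, the retro, the demo, the client call, the post-mortem, the standup, the handoff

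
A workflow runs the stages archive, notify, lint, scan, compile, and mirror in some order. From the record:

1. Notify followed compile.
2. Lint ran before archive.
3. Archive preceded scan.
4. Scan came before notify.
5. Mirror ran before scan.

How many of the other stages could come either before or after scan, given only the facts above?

1

Forced before scan: archive, lint, and mirror; forced after scan: notify.
That leaves compile with no forced order relative to scan — 1.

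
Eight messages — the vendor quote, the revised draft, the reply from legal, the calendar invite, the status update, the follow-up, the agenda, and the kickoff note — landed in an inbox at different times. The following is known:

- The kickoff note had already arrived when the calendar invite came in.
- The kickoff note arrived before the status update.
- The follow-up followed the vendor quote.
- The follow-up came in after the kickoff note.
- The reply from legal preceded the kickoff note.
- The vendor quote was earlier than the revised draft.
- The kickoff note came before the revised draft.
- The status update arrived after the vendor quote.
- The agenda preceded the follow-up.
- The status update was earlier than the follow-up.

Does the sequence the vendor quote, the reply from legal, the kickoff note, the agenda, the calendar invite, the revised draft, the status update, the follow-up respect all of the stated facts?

Check each stated constraint against the proposed order — e.g. the vendor quote is ahead of the status update; the vendor quote is ahead of the follow-up. Every pair is in the required order; nothing is violated.

yes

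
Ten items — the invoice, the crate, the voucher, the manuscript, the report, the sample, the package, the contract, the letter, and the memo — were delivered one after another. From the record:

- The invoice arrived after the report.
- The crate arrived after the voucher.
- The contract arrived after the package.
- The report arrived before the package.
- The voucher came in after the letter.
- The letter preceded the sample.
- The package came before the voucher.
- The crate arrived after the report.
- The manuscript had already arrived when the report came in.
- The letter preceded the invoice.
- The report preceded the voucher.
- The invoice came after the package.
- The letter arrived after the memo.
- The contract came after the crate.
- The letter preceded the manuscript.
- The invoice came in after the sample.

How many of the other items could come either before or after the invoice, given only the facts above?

3

Forced before the invoice: the letter, the manuscript, the memo, the package, the report, and the sample.
That leaves the contract, the crate, and the voucher with no forced order relative to the invoice — 3.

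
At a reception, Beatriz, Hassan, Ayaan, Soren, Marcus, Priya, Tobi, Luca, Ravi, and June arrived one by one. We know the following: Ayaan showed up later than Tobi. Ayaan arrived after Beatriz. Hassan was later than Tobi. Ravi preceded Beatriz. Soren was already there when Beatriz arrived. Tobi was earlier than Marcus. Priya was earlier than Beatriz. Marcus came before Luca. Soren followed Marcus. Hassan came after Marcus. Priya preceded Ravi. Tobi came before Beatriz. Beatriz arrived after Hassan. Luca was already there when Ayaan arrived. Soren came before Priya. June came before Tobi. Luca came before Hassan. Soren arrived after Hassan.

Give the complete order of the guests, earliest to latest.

June, Tobi, Marcus, Luca, Hassan, Soren, Priya, Ravi, Beatriz, Ayaan

The constraints fix every adjacent pair, so only one ordering works:
June → Tobi → Marcus → Luca → Hassan → Soren → Priya → Ravi → Beatriz → Ayaan.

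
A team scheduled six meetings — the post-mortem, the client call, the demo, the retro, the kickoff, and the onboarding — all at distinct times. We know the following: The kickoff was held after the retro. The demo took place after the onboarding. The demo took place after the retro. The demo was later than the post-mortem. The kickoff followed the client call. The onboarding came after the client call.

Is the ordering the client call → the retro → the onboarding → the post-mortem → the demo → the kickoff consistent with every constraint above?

yes

Check each stated constraint against the proposed order — e.g. the retro is ahead of the kickoff; the client call is ahead of the kickoff. Every pair is in the required order; nothing is violated.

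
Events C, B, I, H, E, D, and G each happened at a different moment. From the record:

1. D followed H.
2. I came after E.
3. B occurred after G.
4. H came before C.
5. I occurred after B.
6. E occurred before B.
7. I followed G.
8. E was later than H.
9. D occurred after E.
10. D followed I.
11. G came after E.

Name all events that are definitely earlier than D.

B, E, G, H, I

Directly stated before D: E, H, and I.
B reaches D via B → I → D.
G reaches D via G → I → D.
No chain forces C ahead of D.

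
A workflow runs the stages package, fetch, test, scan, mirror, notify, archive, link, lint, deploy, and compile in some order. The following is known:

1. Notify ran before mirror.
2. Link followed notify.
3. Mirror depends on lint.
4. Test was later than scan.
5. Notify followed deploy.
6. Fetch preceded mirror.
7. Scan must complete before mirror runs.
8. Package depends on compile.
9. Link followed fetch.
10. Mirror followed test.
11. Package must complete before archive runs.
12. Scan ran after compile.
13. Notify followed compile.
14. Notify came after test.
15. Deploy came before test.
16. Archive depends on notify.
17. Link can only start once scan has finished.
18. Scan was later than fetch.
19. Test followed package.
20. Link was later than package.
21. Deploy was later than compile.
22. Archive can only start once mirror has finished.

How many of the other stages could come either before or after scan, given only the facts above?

3

Forced before scan: compile and fetch; forced after scan: archive, link, mirror, notify, and test.
That leaves deploy, lint, and package with no forced order relative to scan — 3.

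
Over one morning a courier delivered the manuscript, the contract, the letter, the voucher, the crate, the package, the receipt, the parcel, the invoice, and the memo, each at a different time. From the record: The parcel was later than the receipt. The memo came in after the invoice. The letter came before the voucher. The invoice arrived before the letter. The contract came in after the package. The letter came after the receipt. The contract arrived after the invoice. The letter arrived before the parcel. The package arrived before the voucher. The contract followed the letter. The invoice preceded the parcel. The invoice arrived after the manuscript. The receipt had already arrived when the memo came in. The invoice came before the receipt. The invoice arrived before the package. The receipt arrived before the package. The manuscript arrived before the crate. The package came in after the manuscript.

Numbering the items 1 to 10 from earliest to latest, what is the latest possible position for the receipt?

The receipt must come before the contract, the letter, the memo, the package, the parcel, and the voucher — 6 items forced after it.
Everything else can be placed before the receipt in some valid order, so the receipt can sit as late as position 10 − 6 = 4.

4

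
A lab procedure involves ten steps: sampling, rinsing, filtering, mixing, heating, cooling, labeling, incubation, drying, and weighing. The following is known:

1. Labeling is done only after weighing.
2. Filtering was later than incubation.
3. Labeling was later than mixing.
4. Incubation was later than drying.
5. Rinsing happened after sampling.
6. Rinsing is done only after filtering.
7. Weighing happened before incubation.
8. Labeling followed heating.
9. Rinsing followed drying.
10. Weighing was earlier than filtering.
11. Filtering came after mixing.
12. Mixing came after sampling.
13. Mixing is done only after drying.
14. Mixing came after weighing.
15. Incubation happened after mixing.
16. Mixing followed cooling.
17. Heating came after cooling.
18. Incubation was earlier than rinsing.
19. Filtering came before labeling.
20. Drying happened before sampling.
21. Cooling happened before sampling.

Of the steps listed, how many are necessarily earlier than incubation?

5

Directly stated before incubation: drying, mixing, and weighing.
Cooling reaches incubation via cooling → mixing → incubation.
Sampling reaches incubation via sampling → mixing → incubation.
That's cooling, drying, mixing, sampling, and weighing — 5 in all.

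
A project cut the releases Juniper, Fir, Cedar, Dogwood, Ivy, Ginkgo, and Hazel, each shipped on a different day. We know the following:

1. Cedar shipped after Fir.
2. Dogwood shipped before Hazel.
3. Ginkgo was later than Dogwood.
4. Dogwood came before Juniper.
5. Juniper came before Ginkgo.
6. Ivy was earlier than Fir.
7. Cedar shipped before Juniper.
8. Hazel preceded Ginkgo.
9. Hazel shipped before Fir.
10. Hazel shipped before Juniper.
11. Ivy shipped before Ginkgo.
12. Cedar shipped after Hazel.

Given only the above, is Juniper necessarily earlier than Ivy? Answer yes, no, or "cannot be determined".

Tracing the constraints gives Ivy → Fir → Cedar → Juniper, so Ivy must come before Juniper.
That means Juniper cannot be before Ivy.

no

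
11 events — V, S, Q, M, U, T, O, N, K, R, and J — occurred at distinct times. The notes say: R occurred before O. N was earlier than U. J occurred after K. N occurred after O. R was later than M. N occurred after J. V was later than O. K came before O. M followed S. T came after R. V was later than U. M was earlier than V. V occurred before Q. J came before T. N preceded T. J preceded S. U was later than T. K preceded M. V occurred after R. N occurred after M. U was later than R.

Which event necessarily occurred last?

Every other event has a chain of constraints placing it before Q, so Q is last.

Q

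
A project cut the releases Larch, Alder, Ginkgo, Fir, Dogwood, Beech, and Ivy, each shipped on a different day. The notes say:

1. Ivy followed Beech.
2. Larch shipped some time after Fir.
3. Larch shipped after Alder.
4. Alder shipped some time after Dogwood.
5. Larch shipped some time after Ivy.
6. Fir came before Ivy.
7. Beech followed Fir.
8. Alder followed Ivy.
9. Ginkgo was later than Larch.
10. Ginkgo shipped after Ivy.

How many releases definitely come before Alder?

4

Directly stated before Alder: Dogwood and Ivy.
Beech reaches Alder via Beech → Ivy → Alder.
Fir reaches Alder via Fir → Ivy → Alder.
No chain forces Ginkgo (or any of the others) ahead of Alder.
That's Beech, Dogwood, Fir, and Ivy — 4 in all.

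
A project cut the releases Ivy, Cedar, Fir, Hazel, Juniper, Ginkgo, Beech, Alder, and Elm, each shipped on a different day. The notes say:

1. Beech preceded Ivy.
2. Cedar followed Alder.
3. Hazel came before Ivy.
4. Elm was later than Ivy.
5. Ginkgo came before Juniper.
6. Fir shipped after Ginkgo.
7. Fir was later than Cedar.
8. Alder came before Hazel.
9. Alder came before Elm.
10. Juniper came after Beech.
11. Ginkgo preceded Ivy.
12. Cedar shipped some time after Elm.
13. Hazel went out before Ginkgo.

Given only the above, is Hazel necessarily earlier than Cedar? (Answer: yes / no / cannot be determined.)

Chain the constraints: Hazel → Ivy → Elm → Cedar. Each link is directly stated, so Hazel comes before Cedar.

yes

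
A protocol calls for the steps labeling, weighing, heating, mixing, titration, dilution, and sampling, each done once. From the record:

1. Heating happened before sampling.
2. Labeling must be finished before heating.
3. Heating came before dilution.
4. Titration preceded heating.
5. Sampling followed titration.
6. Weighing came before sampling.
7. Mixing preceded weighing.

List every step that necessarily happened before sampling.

heating, labeling, mixing, titration, weighing

Directly stated before sampling: heating, titration, and weighing.
Labeling reaches sampling via labeling → heating → sampling.
Mixing reaches sampling via mixing → weighing → sampling.
No chain forces dilution ahead of sampling.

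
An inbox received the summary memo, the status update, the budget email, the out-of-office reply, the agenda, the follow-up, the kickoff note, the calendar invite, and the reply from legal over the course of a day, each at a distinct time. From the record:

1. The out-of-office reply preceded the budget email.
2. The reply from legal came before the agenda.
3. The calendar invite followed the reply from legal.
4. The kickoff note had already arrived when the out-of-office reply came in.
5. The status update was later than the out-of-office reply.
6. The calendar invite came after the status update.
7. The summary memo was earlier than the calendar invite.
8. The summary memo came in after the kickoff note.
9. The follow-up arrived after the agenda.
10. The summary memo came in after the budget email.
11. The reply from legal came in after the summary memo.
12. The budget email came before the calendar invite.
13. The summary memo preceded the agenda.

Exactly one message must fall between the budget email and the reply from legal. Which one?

Tracing the constraints gives the budget email → the summary memo → the reply from legal, so the summary memo sits after the budget email and before the reply from legal.
No other message is forced both after the budget email and before the reply from legal.

the summary memo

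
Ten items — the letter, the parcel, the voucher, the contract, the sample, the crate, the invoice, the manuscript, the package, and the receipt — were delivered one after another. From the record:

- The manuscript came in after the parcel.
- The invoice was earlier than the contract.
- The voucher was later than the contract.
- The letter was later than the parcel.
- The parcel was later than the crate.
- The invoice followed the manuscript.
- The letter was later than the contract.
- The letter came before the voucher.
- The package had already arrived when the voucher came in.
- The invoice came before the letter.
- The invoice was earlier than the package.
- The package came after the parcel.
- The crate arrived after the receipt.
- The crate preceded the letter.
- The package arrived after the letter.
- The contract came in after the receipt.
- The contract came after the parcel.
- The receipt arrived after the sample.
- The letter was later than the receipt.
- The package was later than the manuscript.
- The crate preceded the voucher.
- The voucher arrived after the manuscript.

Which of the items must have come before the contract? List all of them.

Directly stated before the contract: the invoice, the parcel, and the receipt.
The crate reaches the contract via the crate → the parcel → the contract.
The manuscript reaches the contract via the manuscript → the invoice → the contract.
The sample reaches the contract via the sample → the receipt → the contract.

the crate, the invoice, the manuscript, the parcel, the receipt, the sample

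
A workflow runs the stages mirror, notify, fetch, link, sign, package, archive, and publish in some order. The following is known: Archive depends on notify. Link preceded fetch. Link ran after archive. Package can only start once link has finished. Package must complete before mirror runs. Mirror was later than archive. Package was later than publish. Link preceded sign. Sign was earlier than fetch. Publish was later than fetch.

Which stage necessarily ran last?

Every other stage has a chain of constraints placing it before mirror, so mirror is last.

mirror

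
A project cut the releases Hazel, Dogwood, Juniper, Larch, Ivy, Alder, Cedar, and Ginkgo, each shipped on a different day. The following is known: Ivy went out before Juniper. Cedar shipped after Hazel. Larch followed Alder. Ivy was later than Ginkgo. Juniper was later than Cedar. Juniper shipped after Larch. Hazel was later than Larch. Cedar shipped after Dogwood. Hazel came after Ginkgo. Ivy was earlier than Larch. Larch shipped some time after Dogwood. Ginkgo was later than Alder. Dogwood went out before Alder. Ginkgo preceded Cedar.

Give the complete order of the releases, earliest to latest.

Dogwood, Alder, Ginkgo, Ivy, Larch, Hazel, Cedar, Juniper

The constraints fix every adjacent pair, so only one ordering works:
Dogwood → Alder → Ginkgo → Ivy → Larch → Hazel → Cedar → Juniper.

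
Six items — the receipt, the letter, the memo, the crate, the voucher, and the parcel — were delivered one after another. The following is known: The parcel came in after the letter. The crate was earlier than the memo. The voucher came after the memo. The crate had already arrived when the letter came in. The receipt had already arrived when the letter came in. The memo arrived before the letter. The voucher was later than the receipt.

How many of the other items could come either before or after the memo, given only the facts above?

1

Forced before the memo: the crate; forced after the memo: the letter, the parcel, and the voucher.
That leaves the receipt with no forced order relative to the memo — 1.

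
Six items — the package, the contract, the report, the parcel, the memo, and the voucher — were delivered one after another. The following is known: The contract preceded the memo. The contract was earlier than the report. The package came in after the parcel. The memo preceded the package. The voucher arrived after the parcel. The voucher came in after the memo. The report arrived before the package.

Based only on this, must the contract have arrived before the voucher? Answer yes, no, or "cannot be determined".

yes

Chain the constraints: the contract → the memo → the voucher. Each link is directly stated, so the contract comes before the voucher.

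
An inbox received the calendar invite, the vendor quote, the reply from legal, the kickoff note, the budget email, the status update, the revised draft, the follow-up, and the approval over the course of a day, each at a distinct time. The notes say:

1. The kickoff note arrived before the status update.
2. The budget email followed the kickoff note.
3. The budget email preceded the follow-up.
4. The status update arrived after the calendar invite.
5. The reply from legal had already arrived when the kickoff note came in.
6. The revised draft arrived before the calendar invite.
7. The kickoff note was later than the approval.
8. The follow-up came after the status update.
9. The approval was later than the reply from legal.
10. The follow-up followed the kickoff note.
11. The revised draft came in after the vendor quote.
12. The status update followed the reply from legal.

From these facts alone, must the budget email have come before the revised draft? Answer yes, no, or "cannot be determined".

cannot be determined

No chain of stated constraints runs from the budget email to the revised draft, and none runs from the revised draft to the budget email either.
So the relative order of the budget email and the revised draft is not fixed by the given facts.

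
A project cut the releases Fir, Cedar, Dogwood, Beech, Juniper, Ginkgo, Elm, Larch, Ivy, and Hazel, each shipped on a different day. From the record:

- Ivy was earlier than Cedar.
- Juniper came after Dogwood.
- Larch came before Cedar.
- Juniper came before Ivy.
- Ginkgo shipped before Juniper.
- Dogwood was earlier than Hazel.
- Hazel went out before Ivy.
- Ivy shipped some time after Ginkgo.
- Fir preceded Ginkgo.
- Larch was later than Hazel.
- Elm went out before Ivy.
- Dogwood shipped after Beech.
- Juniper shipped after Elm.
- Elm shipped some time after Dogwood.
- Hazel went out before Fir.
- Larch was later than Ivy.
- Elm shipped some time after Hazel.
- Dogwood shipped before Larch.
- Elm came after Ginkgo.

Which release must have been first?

Beech has a chain of constraints placing it before every other release, so Beech must be first.

Beech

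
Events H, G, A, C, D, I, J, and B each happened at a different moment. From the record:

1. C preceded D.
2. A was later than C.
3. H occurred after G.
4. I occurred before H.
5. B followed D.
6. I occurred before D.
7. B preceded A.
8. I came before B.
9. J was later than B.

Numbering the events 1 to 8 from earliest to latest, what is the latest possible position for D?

5

D must come before A, B, and J — 3 events forced after it.
Everything else can be placed before D in some valid order, so D can sit as late as position 8 − 3 = 5.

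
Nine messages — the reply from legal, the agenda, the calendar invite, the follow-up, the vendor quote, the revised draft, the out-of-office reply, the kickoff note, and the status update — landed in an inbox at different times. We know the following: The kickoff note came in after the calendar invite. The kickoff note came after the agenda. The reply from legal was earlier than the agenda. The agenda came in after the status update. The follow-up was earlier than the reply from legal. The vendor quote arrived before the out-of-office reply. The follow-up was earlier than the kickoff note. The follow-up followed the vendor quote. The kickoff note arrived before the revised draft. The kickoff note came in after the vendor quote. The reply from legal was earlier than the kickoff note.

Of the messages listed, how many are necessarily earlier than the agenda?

Directly stated before the agenda: the reply from legal and the status update.
The follow-up reaches the agenda via the follow-up → the reply from legal → the agenda.
The vendor quote reaches the agenda via the vendor quote → the follow-up → the reply from legal → the agenda.
No chain forces the calendar invite (or any of the others) ahead of the agenda.
That's the follow-up, the reply from legal, the status update, and the vendor quote — 4 in all.

4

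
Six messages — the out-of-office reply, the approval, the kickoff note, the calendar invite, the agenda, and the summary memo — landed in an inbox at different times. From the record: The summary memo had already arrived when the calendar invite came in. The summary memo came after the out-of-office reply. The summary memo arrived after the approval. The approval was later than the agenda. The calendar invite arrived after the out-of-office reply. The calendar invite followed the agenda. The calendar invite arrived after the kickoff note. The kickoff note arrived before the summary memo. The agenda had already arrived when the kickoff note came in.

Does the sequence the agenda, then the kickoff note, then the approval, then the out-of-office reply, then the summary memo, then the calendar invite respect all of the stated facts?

Check each stated constraint against the proposed order — e.g. the kickoff note is ahead of the calendar invite; the agenda is ahead of the calendar invite. Every pair is in the required order; nothing is violated.

yes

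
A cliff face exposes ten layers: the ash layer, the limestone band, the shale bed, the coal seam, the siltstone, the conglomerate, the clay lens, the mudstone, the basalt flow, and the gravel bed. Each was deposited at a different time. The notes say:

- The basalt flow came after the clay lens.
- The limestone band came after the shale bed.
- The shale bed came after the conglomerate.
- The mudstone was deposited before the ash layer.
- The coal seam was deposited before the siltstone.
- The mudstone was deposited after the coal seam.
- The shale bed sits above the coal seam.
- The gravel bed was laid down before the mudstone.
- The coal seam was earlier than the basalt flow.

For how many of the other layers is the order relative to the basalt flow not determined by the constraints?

Forced before the basalt flow: the clay lens and the coal seam.
That leaves the ash layer, the conglomerate, the gravel bed, the limestone band, the mudstone, the shale bed, and the siltstone with no forced order relative to the basalt flow — 7.

7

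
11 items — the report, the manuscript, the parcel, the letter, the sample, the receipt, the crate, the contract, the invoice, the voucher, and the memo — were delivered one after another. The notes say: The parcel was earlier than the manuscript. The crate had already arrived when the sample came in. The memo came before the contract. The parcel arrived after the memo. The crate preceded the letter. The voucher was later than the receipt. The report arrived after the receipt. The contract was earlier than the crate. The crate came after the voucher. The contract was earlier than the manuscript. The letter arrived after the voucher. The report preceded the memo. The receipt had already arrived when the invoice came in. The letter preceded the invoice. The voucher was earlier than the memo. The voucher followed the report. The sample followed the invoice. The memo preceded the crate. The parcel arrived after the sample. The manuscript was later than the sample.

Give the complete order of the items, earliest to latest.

The constraints fix every adjacent pair, so only one ordering works:
the receipt → the report → the voucher → the memo → the contract → the crate → the letter → the invoice → the sample → the parcel → the manuscript.

the receipt, the report, the voucher, the memo, the contract, the crate, the letter, the invoice, the sample, the parcel, the manuscript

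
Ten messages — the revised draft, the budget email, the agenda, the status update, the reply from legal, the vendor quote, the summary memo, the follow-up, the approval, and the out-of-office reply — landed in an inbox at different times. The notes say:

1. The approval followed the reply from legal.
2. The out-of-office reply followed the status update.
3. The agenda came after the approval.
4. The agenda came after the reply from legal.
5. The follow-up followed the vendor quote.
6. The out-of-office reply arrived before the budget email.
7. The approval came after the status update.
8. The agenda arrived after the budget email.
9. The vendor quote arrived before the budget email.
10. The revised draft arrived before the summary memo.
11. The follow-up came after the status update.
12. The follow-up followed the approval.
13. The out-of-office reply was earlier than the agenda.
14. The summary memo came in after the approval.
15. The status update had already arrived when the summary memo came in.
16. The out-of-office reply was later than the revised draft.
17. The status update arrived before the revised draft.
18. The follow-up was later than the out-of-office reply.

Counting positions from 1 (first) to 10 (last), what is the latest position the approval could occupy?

The approval must come before the agenda, the follow-up, and the summary memo — 3 messages forced after it.
Everything else can be placed before the approval in some valid order, so the approval can sit as late as position 10 − 3 = 7.

7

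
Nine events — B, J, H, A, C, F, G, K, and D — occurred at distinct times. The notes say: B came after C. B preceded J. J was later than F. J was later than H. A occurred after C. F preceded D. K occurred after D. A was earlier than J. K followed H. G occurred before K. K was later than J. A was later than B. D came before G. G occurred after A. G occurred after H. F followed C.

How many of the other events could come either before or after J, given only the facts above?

Forced before J: A, B, C, F, and H; forced after J: K.
That leaves D and G with no forced order relative to J — 2.

2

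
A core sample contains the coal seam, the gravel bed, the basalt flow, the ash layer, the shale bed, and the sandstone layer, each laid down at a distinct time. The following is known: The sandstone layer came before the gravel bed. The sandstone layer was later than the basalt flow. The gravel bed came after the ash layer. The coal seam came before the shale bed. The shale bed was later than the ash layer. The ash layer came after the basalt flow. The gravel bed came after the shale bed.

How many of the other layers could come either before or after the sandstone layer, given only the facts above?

3

Forced before the sandstone layer: the basalt flow; forced after the sandstone layer: the gravel bed.
That leaves the ash layer, the coal seam, and the shale bed with no forced order relative to the sandstone layer — 3.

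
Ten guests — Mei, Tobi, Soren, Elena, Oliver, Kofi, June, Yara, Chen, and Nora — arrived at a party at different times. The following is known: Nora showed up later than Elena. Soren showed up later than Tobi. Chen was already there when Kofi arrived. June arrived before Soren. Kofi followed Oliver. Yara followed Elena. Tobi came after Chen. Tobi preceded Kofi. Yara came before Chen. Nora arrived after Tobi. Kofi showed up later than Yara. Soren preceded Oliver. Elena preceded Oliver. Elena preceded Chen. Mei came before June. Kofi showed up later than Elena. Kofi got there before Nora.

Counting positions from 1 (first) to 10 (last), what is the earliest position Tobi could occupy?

4

Chen, Elena, and Yara must all come before Tobi — 3 forced predecessors.
Nothing else is forced ahead of Tobi, so their earliest slot is position 3 + 1 = 4.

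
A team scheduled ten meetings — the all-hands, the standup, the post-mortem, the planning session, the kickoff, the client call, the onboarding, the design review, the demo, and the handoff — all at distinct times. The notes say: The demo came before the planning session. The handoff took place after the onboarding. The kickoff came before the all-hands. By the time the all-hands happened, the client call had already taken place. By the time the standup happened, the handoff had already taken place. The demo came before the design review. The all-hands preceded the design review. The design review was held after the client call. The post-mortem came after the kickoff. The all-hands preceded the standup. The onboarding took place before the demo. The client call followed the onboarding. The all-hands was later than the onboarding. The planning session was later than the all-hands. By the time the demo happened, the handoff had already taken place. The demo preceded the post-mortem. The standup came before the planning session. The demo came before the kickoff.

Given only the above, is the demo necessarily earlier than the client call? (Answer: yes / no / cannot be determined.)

No chain of stated constraints runs from the demo to the client call, and none runs from the client call to the demo either.
So the relative order of the demo and the client call is not fixed by the given facts.

cannot be determined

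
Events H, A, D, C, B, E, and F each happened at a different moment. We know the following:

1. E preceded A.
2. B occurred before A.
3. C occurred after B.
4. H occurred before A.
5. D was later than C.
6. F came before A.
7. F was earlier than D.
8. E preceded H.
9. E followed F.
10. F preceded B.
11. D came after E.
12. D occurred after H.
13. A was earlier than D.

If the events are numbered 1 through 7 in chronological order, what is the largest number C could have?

C must come before D — 1 event forced after it.
Everything else can be placed before C in some valid order, so C can sit as late as position 7 − 1 = 6.

6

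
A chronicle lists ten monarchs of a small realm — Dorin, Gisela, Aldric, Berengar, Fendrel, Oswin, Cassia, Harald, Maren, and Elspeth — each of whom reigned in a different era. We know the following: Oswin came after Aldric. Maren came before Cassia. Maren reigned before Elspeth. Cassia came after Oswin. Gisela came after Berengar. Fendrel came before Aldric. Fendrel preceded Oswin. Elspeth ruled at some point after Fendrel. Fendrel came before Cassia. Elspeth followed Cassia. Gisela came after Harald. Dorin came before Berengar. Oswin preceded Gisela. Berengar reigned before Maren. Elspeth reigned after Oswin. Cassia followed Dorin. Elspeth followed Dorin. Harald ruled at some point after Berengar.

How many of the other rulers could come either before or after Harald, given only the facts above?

6

Forced before Harald: Berengar and Dorin; forced after Harald: Gisela.
That leaves Aldric, Cassia, Elspeth, Fendrel, Maren, and Oswin with no forced order relative to Harald — 6.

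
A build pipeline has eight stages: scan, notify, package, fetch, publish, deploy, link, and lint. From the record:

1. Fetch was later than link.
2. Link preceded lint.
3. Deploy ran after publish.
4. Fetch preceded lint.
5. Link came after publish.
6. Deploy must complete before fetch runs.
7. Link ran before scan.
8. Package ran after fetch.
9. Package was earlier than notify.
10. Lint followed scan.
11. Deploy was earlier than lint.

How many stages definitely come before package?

Directly stated before package: fetch.
Deploy reaches package via deploy → fetch → package.
Link reaches package via link → fetch → package.
Publish reaches package via publish → deploy → fetch → package.
That's deploy, fetch, link, and publish — 4 in all.

4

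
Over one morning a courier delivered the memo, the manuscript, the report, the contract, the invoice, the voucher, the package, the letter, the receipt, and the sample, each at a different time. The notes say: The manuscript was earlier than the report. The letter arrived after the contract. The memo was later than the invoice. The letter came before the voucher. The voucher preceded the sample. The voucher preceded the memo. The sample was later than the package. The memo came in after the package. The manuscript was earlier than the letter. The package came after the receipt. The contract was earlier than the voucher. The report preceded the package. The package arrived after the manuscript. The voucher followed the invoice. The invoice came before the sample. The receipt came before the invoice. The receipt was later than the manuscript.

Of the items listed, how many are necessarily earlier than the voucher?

5

Directly stated before the voucher: the contract, the invoice, and the letter.
The manuscript reaches the voucher via the manuscript → the letter → the voucher.
The receipt reaches the voucher via the receipt → the invoice → the voucher.
That's the contract, the invoice, the letter, the manuscript, and the receipt — 5 in all.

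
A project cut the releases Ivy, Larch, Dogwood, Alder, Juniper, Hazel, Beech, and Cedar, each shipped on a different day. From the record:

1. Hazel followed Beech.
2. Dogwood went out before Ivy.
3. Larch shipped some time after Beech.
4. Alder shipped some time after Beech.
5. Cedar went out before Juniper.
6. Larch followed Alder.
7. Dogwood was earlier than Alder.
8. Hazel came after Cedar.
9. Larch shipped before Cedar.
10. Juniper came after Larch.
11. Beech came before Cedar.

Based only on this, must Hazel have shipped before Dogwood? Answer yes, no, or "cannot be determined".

no

Tracing the constraints gives Dogwood → Alder → Larch → Cedar → Hazel, so Dogwood must come before Hazel.
That means Hazel cannot be before Dogwood.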